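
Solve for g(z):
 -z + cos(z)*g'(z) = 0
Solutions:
 g(z) = C1 + Integral(z/cos(z), z)


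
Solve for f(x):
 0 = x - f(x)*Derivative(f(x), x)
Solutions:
 f(x) = -sqrt(C1 + x^2)
 f(x) = sqrt(C1 + x^2)


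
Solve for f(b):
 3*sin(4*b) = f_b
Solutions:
 f(b) = C1 - 3*cos(4*b)/4


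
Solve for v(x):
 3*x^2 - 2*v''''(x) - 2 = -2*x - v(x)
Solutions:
 v(x) = C1*exp(-2^(3/4)*x/2) + C2*exp(2^(3/4)*x/2) + C3*sin(2^(3/4)*x/2) + C4*cos(2^(3/4)*x/2) - 3*x^2 - 2*x + 2


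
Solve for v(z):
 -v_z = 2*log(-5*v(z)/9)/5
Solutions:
 5*Integral(1/(log(-_y) - 2*log(3) + log(5)), (_y, v(z)))/2 = C1 - z


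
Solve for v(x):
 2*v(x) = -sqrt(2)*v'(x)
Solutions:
 v(x) = C1*exp(-sqrt(2)*x)


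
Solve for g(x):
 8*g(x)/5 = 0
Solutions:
 g(x) = 0


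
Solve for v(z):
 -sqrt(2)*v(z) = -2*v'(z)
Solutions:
 v(z) = C1*exp(sqrt(2)*z/2)


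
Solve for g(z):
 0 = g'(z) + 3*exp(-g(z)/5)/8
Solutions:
 g(z) = 5*log(C1 - 3*z/40)


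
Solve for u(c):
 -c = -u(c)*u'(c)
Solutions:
 u(c) = -sqrt(C1 + c^2)
 u(c) = sqrt(C1 + c^2)


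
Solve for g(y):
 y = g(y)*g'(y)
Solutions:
 g(y) = -sqrt(C1 + y^2)
 g(y) = sqrt(C1 + y^2)


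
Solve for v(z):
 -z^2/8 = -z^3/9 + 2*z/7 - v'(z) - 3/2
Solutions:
 v(z) = C1 - z^4/36 + z^3/24 + z^2/7 - 3*z/2


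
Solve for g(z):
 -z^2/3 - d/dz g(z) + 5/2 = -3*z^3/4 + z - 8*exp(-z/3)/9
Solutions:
 g(z) = C1 + 3*z^4/16 - z^3/9 - z^2/2 + 5*z/2 - 8*exp(-z/3)/3


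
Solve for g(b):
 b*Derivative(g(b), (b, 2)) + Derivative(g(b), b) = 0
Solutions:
 g(b) = C1 + C2*log(b)


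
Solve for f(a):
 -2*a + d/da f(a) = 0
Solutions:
 f(a) = C1 + a^2


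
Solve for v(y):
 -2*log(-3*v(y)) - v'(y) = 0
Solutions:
 Integral(1/(log(-_y) + log(3)), (_y, v(y)))/2 = C1 - y


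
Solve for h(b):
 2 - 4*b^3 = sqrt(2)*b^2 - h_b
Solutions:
 h(b) = C1 + b^4 + sqrt(2)*b^3/3 - 2*b


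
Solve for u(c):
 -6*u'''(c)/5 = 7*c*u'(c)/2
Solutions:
 u(c) = C1 + Integral(C2*airyai(-630^(1/3)*c/6) + C3*airybi(-630^(1/3)*c/6), c)


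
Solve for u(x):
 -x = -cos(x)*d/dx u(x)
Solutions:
 u(x) = C1 + Integral(x/cos(x), x)


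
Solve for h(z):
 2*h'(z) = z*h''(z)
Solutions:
 h(z) = C1 + C2*z^3


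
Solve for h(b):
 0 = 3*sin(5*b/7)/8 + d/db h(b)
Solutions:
 h(b) = C1 + 21*cos(5*b/7)/40


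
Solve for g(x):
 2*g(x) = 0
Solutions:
 g(x) = 0


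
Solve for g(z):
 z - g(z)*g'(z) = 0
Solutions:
 g(z) = -sqrt(C1 + z^2)
 g(z) = sqrt(C1 + z^2)


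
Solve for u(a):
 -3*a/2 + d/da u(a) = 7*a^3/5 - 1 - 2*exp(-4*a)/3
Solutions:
 u(a) = C1 + 7*a^4/20 + 3*a^2/4 - a + exp(-4*a)/6


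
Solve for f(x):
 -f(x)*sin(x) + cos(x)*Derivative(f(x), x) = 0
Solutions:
 f(x) = C1/cos(x)


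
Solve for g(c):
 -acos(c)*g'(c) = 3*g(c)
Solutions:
 g(c) = C1*exp(-3*Integral(1/acos(c), c))


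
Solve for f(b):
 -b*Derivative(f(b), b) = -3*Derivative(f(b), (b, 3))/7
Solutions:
 f(b) = C1 + Integral(C2*airyai(3^(2/3)*7^(1/3)*b/3) + C3*airybi(3^(2/3)*7^(1/3)*b/3), b)


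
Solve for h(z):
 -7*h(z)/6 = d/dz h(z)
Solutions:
 h(z) = C1*exp(-7*z/6)


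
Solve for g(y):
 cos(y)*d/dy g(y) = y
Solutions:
 g(y) = C1 + Integral(y/cos(y), y)


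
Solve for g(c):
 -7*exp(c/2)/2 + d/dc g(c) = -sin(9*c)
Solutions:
 g(c) = C1 + 7*exp(c/2) + cos(9*c)/9


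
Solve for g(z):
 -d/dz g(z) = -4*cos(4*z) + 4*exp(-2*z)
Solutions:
 g(z) = C1 + sin(4*z) + 2*exp(-2*z)


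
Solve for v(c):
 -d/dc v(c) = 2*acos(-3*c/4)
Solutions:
 v(c) = C1 - 2*c*acos(-3*c/4) - 2*sqrt(16 - 9*c^2)/3


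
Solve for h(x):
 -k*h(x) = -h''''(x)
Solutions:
 h(x) = C1*exp(-k^(1/4)*x) + C2*exp(k^(1/4)*x) + C3*exp(-I*k^(1/4)*x) + C4*exp(I*k^(1/4)*x)


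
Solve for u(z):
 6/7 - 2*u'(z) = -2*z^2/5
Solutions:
 u(z) = C1 + z^3/15 + 3*z/7


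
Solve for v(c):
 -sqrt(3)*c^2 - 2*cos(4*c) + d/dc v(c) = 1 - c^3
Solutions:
 v(c) = C1 - c^4/4 + sqrt(3)*c^3/3 + c + sin(4*c)/2


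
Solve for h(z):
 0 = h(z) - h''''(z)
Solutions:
 h(z) = C1*exp(-z) + C2*exp(z) + C3*sin(z) + C4*cos(z)


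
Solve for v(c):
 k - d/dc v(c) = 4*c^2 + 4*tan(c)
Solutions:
 v(c) = C1 - 4*c^3/3 + c*k + 4*log(cos(c))


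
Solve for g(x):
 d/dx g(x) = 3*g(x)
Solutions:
 g(x) = C1*exp(3*x)


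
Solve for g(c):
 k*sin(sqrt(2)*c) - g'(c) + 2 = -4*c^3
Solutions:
 g(c) = C1 + c^4 + 2*c - sqrt(2)*k*cos(sqrt(2)*c)/2


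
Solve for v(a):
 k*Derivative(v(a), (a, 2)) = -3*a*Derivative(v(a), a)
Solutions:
 v(a) = C1 + C2*sqrt(k)*erf(sqrt(6)*a*sqrt(1/k)/2)


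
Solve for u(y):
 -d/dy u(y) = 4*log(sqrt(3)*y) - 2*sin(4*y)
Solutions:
 u(y) = C1 - 4*y*log(y) - 2*y*log(3) + 4*y - cos(4*y)/2


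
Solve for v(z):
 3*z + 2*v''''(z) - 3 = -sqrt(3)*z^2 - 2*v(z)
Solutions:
 v(z) = -sqrt(3)*z^2/2 - 3*z/2 + (C1*sin(sqrt(2)*z/2) + C2*cos(sqrt(2)*z/2))*exp(-sqrt(2)*z/2) + (C3*sin(sqrt(2)*z/2) + C4*cos(sqrt(2)*z/2))*exp(sqrt(2)*z/2) + 3/2


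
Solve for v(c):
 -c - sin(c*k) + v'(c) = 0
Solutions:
 v(c) = C1 + c^2/2 - cos(c*k)/k


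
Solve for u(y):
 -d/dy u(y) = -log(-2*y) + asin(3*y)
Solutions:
 u(y) = C1 + y*log(-y) - y*asin(3*y) - y + y*log(2) - sqrt(1 - 9*y^2)/3


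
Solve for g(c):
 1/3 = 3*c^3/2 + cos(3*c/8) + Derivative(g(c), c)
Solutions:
 g(c) = C1 - 3*c^4/8 + c/3 - 8*sin(3*c/8)/3


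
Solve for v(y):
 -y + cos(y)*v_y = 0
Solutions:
 v(y) = C1 + Integral(y/cos(y), y)


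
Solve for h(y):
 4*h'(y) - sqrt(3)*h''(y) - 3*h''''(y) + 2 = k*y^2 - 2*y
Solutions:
 h(y) = C1 + C2*exp(y*(-(18 + sqrt(3)*sqrt(sqrt(3) + 108))^(1/3) + sqrt(3)/(18 + sqrt(3)*sqrt(sqrt(3) + 108))^(1/3))/6)*sin(y*(3/(18 + sqrt(3)*sqrt(sqrt(3) + 108))^(1/3) + sqrt(3)*(18 + sqrt(3)*sqrt(sqrt(3) + 108))^(1/3))/6) + C3*exp(y*(-(18 + sqrt(3)*sqrt(sqrt(3) + 108))^(1/3) + sqrt(3)/(18 + sqrt(3)*sqrt(sqrt(3) + 108))^(1/3))/6)*cos(y*(3/(18 + sqrt(3)*sqrt(sqrt(3) + 108))^(1/3) + sqrt(3)*(18 + sqrt(3)*sqrt(sqrt(3) + 108))^(1/3))/6) + C4*exp(-y*(-(18 + sqrt(3)*sqrt(sqrt(3) + 108))^(1/3) + sqrt(3)/(18 + sqrt(3)*sqrt(sqrt(3) + 108))^(1/3))/3) + k*y^3/12 + sqrt(3)*k*y^2/16 + 3*k*y/32 - y^2/4 - y/2 - sqrt(3)*y/8


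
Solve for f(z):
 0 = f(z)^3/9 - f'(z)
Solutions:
 f(z) = -3*sqrt(2)*sqrt(-1/(C1 + z))/2
 f(z) = 3*sqrt(2)*sqrt(-1/(C1 + z))/2


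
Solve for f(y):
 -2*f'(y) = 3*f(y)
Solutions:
 f(y) = C1*exp(-3*y/2)


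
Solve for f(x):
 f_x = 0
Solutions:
 f(x) = C1


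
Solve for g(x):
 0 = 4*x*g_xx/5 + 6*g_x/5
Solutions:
 g(x) = C1 + C2/sqrt(x)


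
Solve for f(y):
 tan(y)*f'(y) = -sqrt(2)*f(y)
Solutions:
 f(y) = C1/sin(y)^(sqrt(2))


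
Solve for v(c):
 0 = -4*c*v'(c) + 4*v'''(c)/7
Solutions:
 v(c) = C1 + Integral(C2*airyai(7^(1/3)*c) + C3*airybi(7^(1/3)*c), c)


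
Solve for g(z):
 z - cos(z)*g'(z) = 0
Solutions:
 g(z) = C1 + Integral(z/cos(z), z)


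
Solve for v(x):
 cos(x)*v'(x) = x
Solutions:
 v(x) = C1 + Integral(x/cos(x), x)


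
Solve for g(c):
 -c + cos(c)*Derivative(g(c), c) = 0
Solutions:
 g(c) = C1 + Integral(c/cos(c), c)


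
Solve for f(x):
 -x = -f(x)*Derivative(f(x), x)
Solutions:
 f(x) = -sqrt(C1 + x^2)
 f(x) = sqrt(C1 + x^2)


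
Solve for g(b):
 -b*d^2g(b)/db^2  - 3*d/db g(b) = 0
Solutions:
 g(b) = C1 + C2/b^2


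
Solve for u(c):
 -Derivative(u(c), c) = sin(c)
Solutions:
 u(c) = C1 + cos(c)


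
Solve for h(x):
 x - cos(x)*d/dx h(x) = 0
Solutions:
 h(x) = C1 + Integral(x/cos(x), x)


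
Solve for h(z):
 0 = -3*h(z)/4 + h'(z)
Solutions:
 h(z) = C1*exp(3*z/4)


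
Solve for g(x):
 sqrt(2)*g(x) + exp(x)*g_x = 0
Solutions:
 g(x) = C1*exp(sqrt(2)*exp(-x))


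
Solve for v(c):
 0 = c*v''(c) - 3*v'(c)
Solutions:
 v(c) = C1 + C2*c^4


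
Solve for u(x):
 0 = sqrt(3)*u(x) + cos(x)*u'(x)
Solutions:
 u(x) = C1*(sin(x) - 1)^(sqrt(3)/2)/(sin(x) + 1)^(sqrt(3)/2)


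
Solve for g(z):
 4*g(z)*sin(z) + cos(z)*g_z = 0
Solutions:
 g(z) = C1*cos(z)^4


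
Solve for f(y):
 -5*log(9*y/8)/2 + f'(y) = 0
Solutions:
 f(y) = C1 + 5*y*log(y)/2 - 15*y*log(2)/2 - 5*y/2 + 5*y*log(3)


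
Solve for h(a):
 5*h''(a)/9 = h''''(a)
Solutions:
 h(a) = C1 + C2*a + C3*exp(-sqrt(5)*a/3) + C4*exp(sqrt(5)*a/3)


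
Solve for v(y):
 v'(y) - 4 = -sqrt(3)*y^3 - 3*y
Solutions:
 v(y) = C1 - sqrt(3)*y^4/4 - 3*y^2/2 + 4*y


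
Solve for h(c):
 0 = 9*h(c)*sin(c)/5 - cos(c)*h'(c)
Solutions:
 h(c) = C1/cos(c)^(9/5)


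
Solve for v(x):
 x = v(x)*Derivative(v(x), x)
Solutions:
 v(x) = -sqrt(C1 + x^2)
 v(x) = sqrt(C1 + x^2)


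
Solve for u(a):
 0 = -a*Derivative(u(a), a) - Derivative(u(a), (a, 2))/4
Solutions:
 u(a) = C1 + C2*erf(sqrt(2)*a)


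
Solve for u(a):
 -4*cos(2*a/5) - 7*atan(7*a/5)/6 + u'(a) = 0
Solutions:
 u(a) = C1 + 7*a*atan(7*a/5)/6 - 5*log(49*a^2 + 25)/12 + 10*sin(2*a/5)


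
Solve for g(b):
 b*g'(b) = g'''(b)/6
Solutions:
 g(b) = C1 + Integral(C2*airyai(6^(1/3)*b) + C3*airybi(6^(1/3)*b), b)


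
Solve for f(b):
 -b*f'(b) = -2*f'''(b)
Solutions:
 f(b) = C1 + Integral(C2*airyai(2^(2/3)*b/2) + C3*airybi(2^(2/3)*b/2), b)


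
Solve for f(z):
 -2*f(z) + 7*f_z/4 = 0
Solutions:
 f(z) = C1*exp(8*z/7)


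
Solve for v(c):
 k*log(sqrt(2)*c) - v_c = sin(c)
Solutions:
 v(c) = C1 + c*k*(log(c) - 1) + c*k*log(2)/2 + cos(c)


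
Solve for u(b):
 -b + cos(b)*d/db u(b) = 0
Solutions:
 u(b) = C1 + Integral(b/cos(b), b)


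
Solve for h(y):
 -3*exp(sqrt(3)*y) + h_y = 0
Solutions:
 h(y) = C1 + sqrt(3)*exp(sqrt(3)*y)


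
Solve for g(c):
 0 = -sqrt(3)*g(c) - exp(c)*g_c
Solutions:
 g(c) = C1*exp(sqrt(3)*exp(-c))


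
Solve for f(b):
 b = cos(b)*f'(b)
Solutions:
 f(b) = C1 + Integral(b/cos(b), b)


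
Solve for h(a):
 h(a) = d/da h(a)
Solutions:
 h(a) = C1*exp(a)


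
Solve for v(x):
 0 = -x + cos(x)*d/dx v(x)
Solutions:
 v(x) = C1 + Integral(x/cos(x), x)


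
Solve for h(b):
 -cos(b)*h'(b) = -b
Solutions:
 h(b) = C1 + Integral(b/cos(b), b)


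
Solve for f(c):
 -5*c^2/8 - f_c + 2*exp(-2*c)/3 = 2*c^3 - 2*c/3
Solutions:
 f(c) = C1 - c^4/2 - 5*c^3/24 + c^2/3 - exp(-2*c)/3


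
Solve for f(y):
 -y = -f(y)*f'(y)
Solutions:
 f(y) = -sqrt(C1 + y^2)
 f(y) = sqrt(C1 + y^2)


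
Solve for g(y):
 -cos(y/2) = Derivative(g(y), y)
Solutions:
 g(y) = C1 - 2*sin(y/2)


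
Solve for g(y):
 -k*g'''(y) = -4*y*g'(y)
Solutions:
 g(y) = C1 + Integral(C2*airyai(2^(2/3)*y*(1/k)^(1/3)) + C3*airybi(2^(2/3)*y*(1/k)^(1/3)), y)


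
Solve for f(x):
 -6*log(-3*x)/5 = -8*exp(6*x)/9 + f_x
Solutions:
 f(x) = C1 - 6*x*log(-x)/5 + 6*x*(1 - log(3))/5 + 4*exp(6*x)/27


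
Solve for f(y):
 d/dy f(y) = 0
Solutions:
 f(y) = C1


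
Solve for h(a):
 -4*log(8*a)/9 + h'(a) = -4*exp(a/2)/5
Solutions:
 h(a) = C1 + 4*a*log(a)/9 + 4*a*(-1 + 3*log(2))/9 - 8*exp(a/2)/5


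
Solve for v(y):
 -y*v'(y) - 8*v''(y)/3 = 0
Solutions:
 v(y) = C1 + C2*erf(sqrt(3)*y/4)


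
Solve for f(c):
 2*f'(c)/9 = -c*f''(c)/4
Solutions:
 f(c) = C1 + C2*c^(1/9)


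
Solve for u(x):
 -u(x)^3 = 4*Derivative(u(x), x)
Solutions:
 u(x) = -sqrt(2)*sqrt(-1/(C1 - x))
 u(x) = sqrt(2)*sqrt(-1/(C1 - x))


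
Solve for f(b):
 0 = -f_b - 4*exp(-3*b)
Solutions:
 f(b) = C1 + 4*exp(-3*b)/3


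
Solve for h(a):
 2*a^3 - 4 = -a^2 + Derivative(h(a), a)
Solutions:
 h(a) = C1 + a^4/2 + a^3/3 - 4*a


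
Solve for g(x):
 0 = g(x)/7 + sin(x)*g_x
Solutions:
 g(x) = C1*(cos(x) + 1)^(1/14)/(cos(x) - 1)^(1/14)


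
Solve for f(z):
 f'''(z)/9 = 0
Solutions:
 f(z) = C1 + C2*z + C3*z^2


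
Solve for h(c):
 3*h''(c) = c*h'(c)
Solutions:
 h(c) = C1 + C2*erfi(sqrt(6)*c/6)


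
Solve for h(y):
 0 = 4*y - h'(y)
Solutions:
 h(y) = C1 + 2*y^2


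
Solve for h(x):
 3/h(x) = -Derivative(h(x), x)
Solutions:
 h(x) = -sqrt(C1 - 6*x)
 h(x) = sqrt(C1 - 6*x)


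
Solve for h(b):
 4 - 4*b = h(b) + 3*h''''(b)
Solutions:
 h(b) = -4*b + (C1*sin(sqrt(2)*3^(3/4)*b/6) + C2*cos(sqrt(2)*3^(3/4)*b/6))*exp(-sqrt(2)*3^(3/4)*b/6) + (C3*sin(sqrt(2)*3^(3/4)*b/6) + C4*cos(sqrt(2)*3^(3/4)*b/6))*exp(sqrt(2)*3^(3/4)*b/6) + 4


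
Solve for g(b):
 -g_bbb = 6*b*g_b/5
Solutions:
 g(b) = C1 + Integral(C2*airyai(-5^(2/3)*6^(1/3)*b/5) + C3*airybi(-5^(2/3)*6^(1/3)*b/5), b)


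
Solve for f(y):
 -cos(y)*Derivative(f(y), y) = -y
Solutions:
 f(y) = C1 + Integral(y/cos(y), y)


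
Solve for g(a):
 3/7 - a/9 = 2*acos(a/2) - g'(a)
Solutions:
 g(a) = C1 + a^2/18 + 2*a*acos(a/2) - 3*a/7 - 2*sqrt(4 - a^2)


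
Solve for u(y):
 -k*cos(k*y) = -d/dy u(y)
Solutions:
 u(y) = C1 + sin(k*y)


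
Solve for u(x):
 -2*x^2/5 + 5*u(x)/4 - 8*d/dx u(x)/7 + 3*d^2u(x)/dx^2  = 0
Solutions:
 u(x) = 8*x^2/25 + 512*x/875 + (C1*sin(sqrt(671)*x/42) + C2*cos(sqrt(671)*x/42))*exp(4*x/21) - 30656/30625


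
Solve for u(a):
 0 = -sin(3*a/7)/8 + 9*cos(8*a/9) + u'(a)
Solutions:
 u(a) = C1 - 81*sin(8*a/9)/8 - 7*cos(3*a/7)/24


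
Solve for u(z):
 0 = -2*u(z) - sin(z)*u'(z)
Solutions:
 u(z) = C1*(cos(z) + 1)/(cos(z) - 1)


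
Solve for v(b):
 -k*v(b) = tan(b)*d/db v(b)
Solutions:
 v(b) = C1*exp(-k*log(sin(b)))


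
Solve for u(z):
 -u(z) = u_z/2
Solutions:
 u(z) = C1*exp(-2*z)


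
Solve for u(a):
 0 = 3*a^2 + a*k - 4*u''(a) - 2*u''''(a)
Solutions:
 u(a) = C1 + C2*a + C3*sin(sqrt(2)*a) + C4*cos(sqrt(2)*a) + a^4/16 + a^3*k/24 - 3*a^2/8


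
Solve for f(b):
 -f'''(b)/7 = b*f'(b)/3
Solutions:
 f(b) = C1 + Integral(C2*airyai(-3^(2/3)*7^(1/3)*b/3) + C3*airybi(-3^(2/3)*7^(1/3)*b/3), b)


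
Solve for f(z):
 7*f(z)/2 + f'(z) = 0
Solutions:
 f(z) = C1*exp(-7*z/2)


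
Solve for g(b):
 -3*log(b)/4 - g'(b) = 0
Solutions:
 g(b) = C1 - 3*b*log(b)/4 + 3*b/4


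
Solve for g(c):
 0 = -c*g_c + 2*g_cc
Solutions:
 g(c) = C1 + C2*erfi(c/2)


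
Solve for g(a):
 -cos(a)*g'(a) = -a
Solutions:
 g(a) = C1 + Integral(a/cos(a), a)


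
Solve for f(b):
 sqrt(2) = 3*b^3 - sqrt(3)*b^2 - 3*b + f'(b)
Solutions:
 f(b) = C1 - 3*b^4/4 + sqrt(3)*b^3/3 + 3*b^2/2 + sqrt(2)*b


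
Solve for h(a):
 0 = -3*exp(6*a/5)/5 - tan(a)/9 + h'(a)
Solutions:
 h(a) = C1 + exp(6*a/5)/2 - log(cos(a))/9


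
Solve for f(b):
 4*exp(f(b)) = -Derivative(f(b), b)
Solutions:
 f(b) = log(1/(C1 + 4*b))


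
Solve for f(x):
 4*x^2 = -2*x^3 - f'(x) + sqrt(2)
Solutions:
 f(x) = C1 - x^4/2 - 4*x^3/3 + sqrt(2)*x


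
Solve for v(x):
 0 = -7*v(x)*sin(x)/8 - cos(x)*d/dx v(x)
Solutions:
 v(x) = C1*cos(x)^(7/8)


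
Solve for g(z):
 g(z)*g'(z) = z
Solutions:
 g(z) = -sqrt(C1 + z^2)
 g(z) = sqrt(C1 + z^2)


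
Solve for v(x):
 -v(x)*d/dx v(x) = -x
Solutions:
 v(x) = -sqrt(C1 + x^2)
 v(x) = sqrt(C1 + x^2)


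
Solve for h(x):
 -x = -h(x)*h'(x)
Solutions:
 h(x) = -sqrt(C1 + x^2)
 h(x) = sqrt(C1 + x^2)


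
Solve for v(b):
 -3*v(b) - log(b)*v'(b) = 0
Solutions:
 v(b) = C1*exp(-3*li(b))


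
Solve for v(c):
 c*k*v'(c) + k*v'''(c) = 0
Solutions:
 v(c) = C1 + Integral(C2*airyai(-c) + C3*airybi(-c), c)


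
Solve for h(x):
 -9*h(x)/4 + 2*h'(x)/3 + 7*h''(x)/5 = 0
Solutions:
 h(x) = C1*exp(x*(-10 + sqrt(2935))/42) + C2*exp(-x*(10 + sqrt(2935))/42)


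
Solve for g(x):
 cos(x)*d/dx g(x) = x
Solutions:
 g(x) = C1 + Integral(x/cos(x), x)


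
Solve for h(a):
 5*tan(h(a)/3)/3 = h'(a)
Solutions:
 h(a) = -3*asin(C1*exp(5*a/9)) + 3*pi
 h(a) = 3*asin(C1*exp(5*a/9))


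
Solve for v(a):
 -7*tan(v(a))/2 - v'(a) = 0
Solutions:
 v(a) = pi - asin(C1*exp(-7*a/2))
 v(a) = asin(C1*exp(-7*a/2))


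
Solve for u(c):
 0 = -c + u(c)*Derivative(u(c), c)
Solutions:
 u(c) = -sqrt(C1 + c^2)
 u(c) = sqrt(C1 + c^2)


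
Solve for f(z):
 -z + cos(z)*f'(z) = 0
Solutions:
 f(z) = C1 + Integral(z/cos(z), z)


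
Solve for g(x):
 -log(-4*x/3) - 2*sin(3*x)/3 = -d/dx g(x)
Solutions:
 g(x) = C1 + x*log(-x) - x*log(3) - x + 2*x*log(2) - 2*cos(3*x)/9


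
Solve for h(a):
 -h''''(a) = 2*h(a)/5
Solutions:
 h(a) = (C1*sin(10^(3/4)*a/10) + C2*cos(10^(3/4)*a/10))*exp(-10^(3/4)*a/10) + (C3*sin(10^(3/4)*a/10) + C4*cos(10^(3/4)*a/10))*exp(10^(3/4)*a/10)


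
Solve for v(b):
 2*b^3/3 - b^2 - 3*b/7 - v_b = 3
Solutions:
 v(b) = C1 + b^4/6 - b^3/3 - 3*b^2/14 - 3*b


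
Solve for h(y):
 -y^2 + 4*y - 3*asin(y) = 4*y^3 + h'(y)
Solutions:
 h(y) = C1 - y^4 - y^3/3 + 2*y^2 - 3*y*asin(y) - 3*sqrt(1 - y^2)


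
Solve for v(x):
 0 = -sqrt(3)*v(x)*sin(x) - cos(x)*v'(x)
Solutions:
 v(x) = C1*cos(x)^(sqrt(3))


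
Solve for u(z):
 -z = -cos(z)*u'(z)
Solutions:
 u(z) = C1 + Integral(z/cos(z), z)


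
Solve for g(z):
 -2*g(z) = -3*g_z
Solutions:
 g(z) = C1*exp(2*z/3)


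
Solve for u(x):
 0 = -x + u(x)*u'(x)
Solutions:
 u(x) = -sqrt(C1 + x^2)
 u(x) = sqrt(C1 + x^2)


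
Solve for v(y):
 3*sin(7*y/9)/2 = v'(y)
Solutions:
 v(y) = C1 - 27*cos(7*y/9)/14


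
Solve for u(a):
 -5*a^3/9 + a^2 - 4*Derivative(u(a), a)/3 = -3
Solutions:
 u(a) = C1 - 5*a^4/48 + a^3/4 + 9*a/4


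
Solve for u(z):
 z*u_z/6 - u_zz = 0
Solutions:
 u(z) = C1 + C2*erfi(sqrt(3)*z/6)


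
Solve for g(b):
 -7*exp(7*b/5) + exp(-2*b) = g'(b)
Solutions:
 g(b) = C1 - 5*exp(7*b/5) - exp(-2*b)/2


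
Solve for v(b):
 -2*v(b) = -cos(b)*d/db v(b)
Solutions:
 v(b) = C1*(sin(b) + 1)/(sin(b) - 1)


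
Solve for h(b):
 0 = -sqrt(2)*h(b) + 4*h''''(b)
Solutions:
 h(b) = C1*exp(-2^(5/8)*b/2) + C2*exp(2^(5/8)*b/2) + C3*sin(2^(5/8)*b/2) + C4*cos(2^(5/8)*b/2)


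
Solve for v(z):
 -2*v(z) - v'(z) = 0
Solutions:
 v(z) = C1*exp(-2*z)


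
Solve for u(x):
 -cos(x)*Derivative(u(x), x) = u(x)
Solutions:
 u(x) = C1*sqrt(sin(x) - 1)/sqrt(sin(x) + 1)


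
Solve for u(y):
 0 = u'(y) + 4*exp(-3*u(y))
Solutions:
 u(y) = log(C1 - 12*y)/3
 u(y) = log((-3^(1/3) - 3^(5/6)*I)*(C1 - 4*y)^(1/3)/2)
 u(y) = log((-3^(1/3) + 3^(5/6)*I)*(C1 - 4*y)^(1/3)/2)


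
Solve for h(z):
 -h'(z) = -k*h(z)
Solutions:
 h(z) = C1*exp(k*z)


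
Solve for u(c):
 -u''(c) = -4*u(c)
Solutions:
 u(c) = C1*exp(-2*c) + C2*exp(2*c)


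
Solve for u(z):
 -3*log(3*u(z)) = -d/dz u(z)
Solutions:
 -Integral(1/(log(_y) + log(3)), (_y, u(z)))/3 = C1 - z


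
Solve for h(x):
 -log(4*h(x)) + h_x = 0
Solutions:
 -Integral(1/(log(_y) + 2*log(2)), (_y, h(x))) = C1 - x


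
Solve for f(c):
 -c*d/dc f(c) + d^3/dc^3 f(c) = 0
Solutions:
 f(c) = C1 + Integral(C2*airyai(c) + C3*airybi(c), c)


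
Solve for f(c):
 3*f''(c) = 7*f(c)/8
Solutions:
 f(c) = C1*exp(-sqrt(42)*c/12) + C2*exp(sqrt(42)*c/12)


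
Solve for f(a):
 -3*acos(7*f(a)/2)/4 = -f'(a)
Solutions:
 Integral(1/acos(7*_y/2), (_y, f(a))) = C1 + 3*a/4


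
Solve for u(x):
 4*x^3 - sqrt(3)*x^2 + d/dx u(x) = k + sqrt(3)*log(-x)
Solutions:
 u(x) = C1 - x^4 + sqrt(3)*x^3/3 + x*(k - sqrt(3)) + sqrt(3)*x*log(-x)


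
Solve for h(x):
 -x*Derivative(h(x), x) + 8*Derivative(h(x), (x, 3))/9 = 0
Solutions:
 h(x) = C1 + Integral(C2*airyai(3^(2/3)*x/2) + C3*airybi(3^(2/3)*x/2), x)


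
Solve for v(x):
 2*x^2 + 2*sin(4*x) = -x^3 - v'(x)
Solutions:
 v(x) = C1 - x^4/4 - 2*x^3/3 + cos(4*x)/2


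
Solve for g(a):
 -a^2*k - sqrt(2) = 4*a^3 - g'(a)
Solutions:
 g(a) = C1 + a^4 + a^3*k/3 + sqrt(2)*a


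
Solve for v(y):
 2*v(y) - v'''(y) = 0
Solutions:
 v(y) = C3*exp(2^(1/3)*y) + (C1*sin(2^(1/3)*sqrt(3)*y/2) + C2*cos(2^(1/3)*sqrt(3)*y/2))*exp(-2^(1/3)*y/2)


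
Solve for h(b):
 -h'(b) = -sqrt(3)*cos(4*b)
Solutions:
 h(b) = C1 + sqrt(3)*sin(4*b)/4


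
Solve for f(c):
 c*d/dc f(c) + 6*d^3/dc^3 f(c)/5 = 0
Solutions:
 f(c) = C1 + Integral(C2*airyai(-5^(1/3)*6^(2/3)*c/6) + C3*airybi(-5^(1/3)*6^(2/3)*c/6), c)


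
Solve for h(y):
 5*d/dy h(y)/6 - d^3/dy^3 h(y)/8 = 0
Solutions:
 h(y) = C1 + C2*exp(-2*sqrt(15)*y/3) + C3*exp(2*sqrt(15)*y/3)


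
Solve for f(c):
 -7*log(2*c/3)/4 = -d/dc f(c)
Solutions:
 f(c) = C1 + 7*c*log(c)/4 - 7*c*log(3)/4 - 7*c/4 + 7*c*log(2)/4


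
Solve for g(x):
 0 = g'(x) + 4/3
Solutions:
 g(x) = C1 - 4*x/3


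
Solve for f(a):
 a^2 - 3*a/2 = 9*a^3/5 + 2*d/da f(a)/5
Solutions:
 f(a) = C1 - 9*a^4/8 + 5*a^3/6 - 15*a^2/8


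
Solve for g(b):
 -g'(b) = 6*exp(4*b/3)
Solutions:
 g(b) = C1 - 9*exp(4*b/3)/2


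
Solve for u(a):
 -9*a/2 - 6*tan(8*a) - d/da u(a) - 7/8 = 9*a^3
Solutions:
 u(a) = C1 - 9*a^4/4 - 9*a^2/4 - 7*a/8 + 3*log(cos(8*a))/4


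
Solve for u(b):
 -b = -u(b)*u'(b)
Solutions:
 u(b) = -sqrt(C1 + b^2)
 u(b) = sqrt(C1 + b^2)


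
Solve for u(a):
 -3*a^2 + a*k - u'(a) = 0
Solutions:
 u(a) = C1 - a^3 + a^2*k/2


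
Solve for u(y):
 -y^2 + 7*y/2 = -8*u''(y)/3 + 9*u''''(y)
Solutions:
 u(y) = C1 + C2*y + C3*exp(-2*sqrt(6)*y/9) + C4*exp(2*sqrt(6)*y/9) + y^4/32 - 7*y^3/32 + 81*y^2/64


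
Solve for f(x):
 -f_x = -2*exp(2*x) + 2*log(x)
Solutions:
 f(x) = C1 - 2*x*log(x) + 2*x + exp(2*x)


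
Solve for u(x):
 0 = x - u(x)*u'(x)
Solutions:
 u(x) = -sqrt(C1 + x^2)
 u(x) = sqrt(C1 + x^2)


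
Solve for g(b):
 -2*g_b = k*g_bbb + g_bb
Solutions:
 g(b) = C1 + C2*exp(b*(sqrt(1 - 8*k) - 1)/(2*k)) + C3*exp(-b*(sqrt(1 - 8*k) + 1)/(2*k))


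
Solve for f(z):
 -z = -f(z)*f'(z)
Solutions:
 f(z) = -sqrt(C1 + z^2)
 f(z) = sqrt(C1 + z^2)


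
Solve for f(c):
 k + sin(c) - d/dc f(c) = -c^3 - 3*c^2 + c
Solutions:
 f(c) = C1 + c^4/4 + c^3 - c^2/2 + c*k - cos(c)


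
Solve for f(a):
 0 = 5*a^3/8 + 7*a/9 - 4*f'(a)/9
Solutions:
 f(a) = C1 + 45*a^4/128 + 7*a^2/8


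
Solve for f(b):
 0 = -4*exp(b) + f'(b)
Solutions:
 f(b) = C1 + 4*exp(b)


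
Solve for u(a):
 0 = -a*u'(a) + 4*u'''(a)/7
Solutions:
 u(a) = C1 + Integral(C2*airyai(14^(1/3)*a/2) + C3*airybi(14^(1/3)*a/2), a)


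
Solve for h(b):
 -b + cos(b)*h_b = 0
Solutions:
 h(b) = C1 + Integral(b/cos(b), b)


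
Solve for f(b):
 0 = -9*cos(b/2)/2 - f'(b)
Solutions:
 f(b) = C1 - 9*sin(b/2)


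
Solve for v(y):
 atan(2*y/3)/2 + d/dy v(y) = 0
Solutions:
 v(y) = C1 - y*atan(2*y/3)/2 + 3*log(4*y^2 + 9)/8


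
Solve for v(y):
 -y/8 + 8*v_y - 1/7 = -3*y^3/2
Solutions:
 v(y) = C1 - 3*y^4/64 + y^2/128 + y/56


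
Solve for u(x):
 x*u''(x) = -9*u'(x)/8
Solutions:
 u(x) = C1 + C2/x^(1/8)


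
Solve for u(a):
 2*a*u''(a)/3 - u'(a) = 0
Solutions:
 u(a) = C1 + C2*a^(5/2)


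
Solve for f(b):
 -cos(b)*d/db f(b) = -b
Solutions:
 f(b) = C1 + Integral(b/cos(b), b)


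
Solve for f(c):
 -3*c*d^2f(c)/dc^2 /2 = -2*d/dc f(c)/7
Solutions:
 f(c) = C1 + C2*c^(25/21)


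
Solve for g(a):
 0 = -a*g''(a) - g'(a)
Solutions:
 g(a) = C1 + C2*log(a)


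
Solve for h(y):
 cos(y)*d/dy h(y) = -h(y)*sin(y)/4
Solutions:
 h(y) = C1*cos(y)^(1/4)


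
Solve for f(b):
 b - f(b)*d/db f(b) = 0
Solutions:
 f(b) = -sqrt(C1 + b^2)
 f(b) = sqrt(C1 + b^2)


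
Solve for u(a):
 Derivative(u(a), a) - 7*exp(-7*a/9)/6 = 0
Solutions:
 u(a) = C1 - 3*exp(-7*a/9)/2


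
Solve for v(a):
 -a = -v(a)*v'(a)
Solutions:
 v(a) = -sqrt(C1 + a^2)
 v(a) = sqrt(C1 + a^2)


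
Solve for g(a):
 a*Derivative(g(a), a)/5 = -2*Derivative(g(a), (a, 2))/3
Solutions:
 g(a) = C1 + C2*erf(sqrt(15)*a/10)


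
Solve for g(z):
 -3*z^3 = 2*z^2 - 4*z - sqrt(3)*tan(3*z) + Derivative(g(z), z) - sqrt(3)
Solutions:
 g(z) = C1 - 3*z^4/4 - 2*z^3/3 + 2*z^2 + sqrt(3)*z - sqrt(3)*log(cos(3*z))/3


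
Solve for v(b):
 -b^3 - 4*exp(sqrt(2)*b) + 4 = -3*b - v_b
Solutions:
 v(b) = C1 + b^4/4 - 3*b^2/2 - 4*b + 2*sqrt(2)*exp(sqrt(2)*b)


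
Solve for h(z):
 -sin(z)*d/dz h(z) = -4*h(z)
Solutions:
 h(z) = C1*(cos(z)^2 - 2*cos(z) + 1)/(cos(z)^2 + 2*cos(z) + 1)


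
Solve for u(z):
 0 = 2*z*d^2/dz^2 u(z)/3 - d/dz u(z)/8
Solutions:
 u(z) = C1 + C2*z^(19/16)


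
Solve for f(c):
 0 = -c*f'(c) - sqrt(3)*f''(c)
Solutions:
 f(c) = C1 + C2*erf(sqrt(2)*3^(3/4)*c/6)


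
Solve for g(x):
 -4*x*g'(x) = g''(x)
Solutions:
 g(x) = C1 + C2*erf(sqrt(2)*x)


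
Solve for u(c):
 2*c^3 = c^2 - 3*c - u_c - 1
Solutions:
 u(c) = C1 - c^4/2 + c^3/3 - 3*c^2/2 - c


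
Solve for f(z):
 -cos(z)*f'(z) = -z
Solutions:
 f(z) = C1 + Integral(z/cos(z), z)


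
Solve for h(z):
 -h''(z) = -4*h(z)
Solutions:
 h(z) = C1*exp(-2*z) + C2*exp(2*z)


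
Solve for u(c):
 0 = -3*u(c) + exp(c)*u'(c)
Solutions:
 u(c) = C1*exp(-3*exp(-c))


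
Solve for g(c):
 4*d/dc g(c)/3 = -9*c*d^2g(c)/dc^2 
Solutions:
 g(c) = C1 + C2*c^(23/27)


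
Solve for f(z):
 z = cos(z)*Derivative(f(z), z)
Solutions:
 f(z) = C1 + Integral(z/cos(z), z)


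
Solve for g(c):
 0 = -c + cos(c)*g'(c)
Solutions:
 g(c) = C1 + Integral(c/cos(c), c)


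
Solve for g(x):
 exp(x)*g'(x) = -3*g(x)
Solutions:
 g(x) = C1*exp(3*exp(-x))


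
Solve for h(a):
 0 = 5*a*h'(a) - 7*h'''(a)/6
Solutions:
 h(a) = C1 + Integral(C2*airyai(30^(1/3)*7^(2/3)*a/7) + C3*airybi(30^(1/3)*7^(2/3)*a/7), a)


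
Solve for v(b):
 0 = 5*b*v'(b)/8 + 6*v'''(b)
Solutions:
 v(b) = C1 + Integral(C2*airyai(-5^(1/3)*6^(2/3)*b/12) + C3*airybi(-5^(1/3)*6^(2/3)*b/12), b)


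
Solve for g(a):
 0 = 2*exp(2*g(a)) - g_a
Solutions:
 g(a) = log(-sqrt(-1/(C1 + 2*a))) - log(2)/2
 g(a) = log(-1/(C1 + 2*a))/2 - log(2)/2


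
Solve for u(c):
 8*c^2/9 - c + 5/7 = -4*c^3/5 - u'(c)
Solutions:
 u(c) = C1 - c^4/5 - 8*c^3/27 + c^2/2 - 5*c/7


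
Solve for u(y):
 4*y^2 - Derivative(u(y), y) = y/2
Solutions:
 u(y) = C1 + 4*y^3/3 - y^2/4


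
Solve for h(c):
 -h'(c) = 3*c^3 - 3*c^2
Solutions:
 h(c) = C1 - 3*c^4/4 + c^3


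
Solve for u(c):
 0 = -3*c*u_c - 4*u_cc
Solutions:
 u(c) = C1 + C2*erf(sqrt(6)*c/4)


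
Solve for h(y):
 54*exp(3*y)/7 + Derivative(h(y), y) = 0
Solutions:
 h(y) = C1 - 18*exp(3*y)/7


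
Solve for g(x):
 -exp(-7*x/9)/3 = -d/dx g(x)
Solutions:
 g(x) = C1 - 3*exp(-7*x/9)/7


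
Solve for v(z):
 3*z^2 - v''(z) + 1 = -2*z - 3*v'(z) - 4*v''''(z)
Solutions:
 v(z) = C1 + C4*exp(-z) - z^3/3 - 2*z^2/3 - 7*z/9 + (C2*sin(sqrt(2)*z/2) + C3*cos(sqrt(2)*z/2))*exp(z/2)


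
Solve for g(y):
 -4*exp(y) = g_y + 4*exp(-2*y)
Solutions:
 g(y) = C1 - 4*exp(y) + 2*exp(-2*y)


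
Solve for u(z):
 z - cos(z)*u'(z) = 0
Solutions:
 u(z) = C1 + Integral(z/cos(z), z)


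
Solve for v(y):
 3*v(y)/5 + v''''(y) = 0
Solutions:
 v(y) = (C1*sin(sqrt(2)*3^(1/4)*5^(3/4)*y/10) + C2*cos(sqrt(2)*3^(1/4)*5^(3/4)*y/10))*exp(-sqrt(2)*3^(1/4)*5^(3/4)*y/10) + (C3*sin(sqrt(2)*3^(1/4)*5^(3/4)*y/10) + C4*cos(sqrt(2)*3^(1/4)*5^(3/4)*y/10))*exp(sqrt(2)*3^(1/4)*5^(3/4)*y/10)


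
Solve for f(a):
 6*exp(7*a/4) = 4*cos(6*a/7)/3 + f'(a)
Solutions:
 f(a) = C1 + 24*exp(7*a/4)/7 - 14*sin(6*a/7)/9


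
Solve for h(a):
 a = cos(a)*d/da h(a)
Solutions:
 h(a) = C1 + Integral(a/cos(a), a)


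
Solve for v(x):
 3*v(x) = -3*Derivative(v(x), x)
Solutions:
 v(x) = C1*exp(-x)


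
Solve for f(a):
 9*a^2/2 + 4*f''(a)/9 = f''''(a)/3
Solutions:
 f(a) = C1 + C2*a + C3*exp(-2*sqrt(3)*a/3) + C4*exp(2*sqrt(3)*a/3) - 27*a^4/32 - 243*a^2/32


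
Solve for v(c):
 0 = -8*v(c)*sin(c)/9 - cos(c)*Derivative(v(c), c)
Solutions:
 v(c) = C1*cos(c)^(8/9)


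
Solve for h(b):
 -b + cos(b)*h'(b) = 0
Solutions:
 h(b) = C1 + Integral(b/cos(b), b)


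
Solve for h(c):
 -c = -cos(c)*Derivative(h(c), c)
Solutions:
 h(c) = C1 + Integral(c/cos(c), c)


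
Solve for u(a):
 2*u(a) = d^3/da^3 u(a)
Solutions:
 u(a) = C3*exp(2^(1/3)*a) + (C1*sin(2^(1/3)*sqrt(3)*a/2) + C2*cos(2^(1/3)*sqrt(3)*a/2))*exp(-2^(1/3)*a/2)


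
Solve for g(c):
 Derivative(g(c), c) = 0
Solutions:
 g(c) = C1


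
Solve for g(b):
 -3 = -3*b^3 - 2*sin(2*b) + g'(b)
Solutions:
 g(b) = C1 + 3*b^4/4 - 3*b - cos(2*b)


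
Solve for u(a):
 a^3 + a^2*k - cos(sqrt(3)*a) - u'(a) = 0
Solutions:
 u(a) = C1 + a^4/4 + a^3*k/3 - sqrt(3)*sin(sqrt(3)*a)/3


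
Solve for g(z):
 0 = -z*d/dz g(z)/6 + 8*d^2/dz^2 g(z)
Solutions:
 g(z) = C1 + C2*erfi(sqrt(6)*z/24)


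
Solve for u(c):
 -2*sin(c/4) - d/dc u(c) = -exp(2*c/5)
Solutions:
 u(c) = C1 + 5*exp(2*c/5)/2 + 8*cos(c/4)


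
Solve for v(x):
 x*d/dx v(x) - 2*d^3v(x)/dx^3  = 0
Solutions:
 v(x) = C1 + Integral(C2*airyai(2^(2/3)*x/2) + C3*airybi(2^(2/3)*x/2), x)


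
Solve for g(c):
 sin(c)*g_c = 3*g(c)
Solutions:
 g(c) = C1*(cos(c) - 1)^(3/2)/(cos(c) + 1)^(3/2)


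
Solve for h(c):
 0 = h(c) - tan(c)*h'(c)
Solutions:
 h(c) = C1*sin(c)


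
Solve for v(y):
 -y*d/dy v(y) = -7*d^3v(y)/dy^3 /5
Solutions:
 v(y) = C1 + Integral(C2*airyai(5^(1/3)*7^(2/3)*y/7) + C3*airybi(5^(1/3)*7^(2/3)*y/7), y)


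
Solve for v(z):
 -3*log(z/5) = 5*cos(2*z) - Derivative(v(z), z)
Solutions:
 v(z) = C1 + 3*z*log(z) - 3*z*log(5) - 3*z + 5*sin(2*z)/2


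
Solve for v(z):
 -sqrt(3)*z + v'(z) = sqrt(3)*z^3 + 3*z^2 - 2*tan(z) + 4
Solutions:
 v(z) = C1 + sqrt(3)*z^4/4 + z^3 + sqrt(3)*z^2/2 + 4*z + 2*log(cos(z))


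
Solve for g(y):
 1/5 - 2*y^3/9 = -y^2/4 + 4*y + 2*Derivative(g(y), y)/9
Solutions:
 g(y) = C1 - y^4/4 + 3*y^3/8 - 9*y^2 + 9*y/10


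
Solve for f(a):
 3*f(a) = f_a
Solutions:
 f(a) = C1*exp(3*a)


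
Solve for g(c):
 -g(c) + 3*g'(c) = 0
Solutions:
 g(c) = C1*exp(c/3)


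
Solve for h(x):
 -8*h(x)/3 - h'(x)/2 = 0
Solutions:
 h(x) = C1*exp(-16*x/3)


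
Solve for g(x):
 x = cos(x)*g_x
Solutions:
 g(x) = C1 + Integral(x/cos(x), x)


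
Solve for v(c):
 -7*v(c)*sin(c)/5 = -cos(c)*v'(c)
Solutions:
 v(c) = C1/cos(c)^(7/5)


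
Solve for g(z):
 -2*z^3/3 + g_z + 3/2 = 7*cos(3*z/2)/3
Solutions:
 g(z) = C1 + z^4/6 - 3*z/2 + 14*sin(3*z/2)/9


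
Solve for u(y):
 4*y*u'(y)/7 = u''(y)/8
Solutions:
 u(y) = C1 + C2*erfi(4*sqrt(7)*y/7)


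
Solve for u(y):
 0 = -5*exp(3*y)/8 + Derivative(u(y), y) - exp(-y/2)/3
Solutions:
 u(y) = C1 + 5*exp(3*y)/24 - 2*exp(-y/2)/3


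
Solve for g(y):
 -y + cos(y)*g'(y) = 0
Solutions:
 g(y) = C1 + Integral(y/cos(y), y)


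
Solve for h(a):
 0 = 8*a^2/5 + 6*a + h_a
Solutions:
 h(a) = C1 - 8*a^3/15 - 3*a^2


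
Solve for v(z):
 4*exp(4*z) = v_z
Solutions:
 v(z) = C1 + exp(4*z)


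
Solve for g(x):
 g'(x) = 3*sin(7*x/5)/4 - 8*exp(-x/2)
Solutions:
 g(x) = C1 - 15*cos(7*x/5)/28 + 16*exp(-x/2)


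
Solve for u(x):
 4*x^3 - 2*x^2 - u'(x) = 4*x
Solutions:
 u(x) = C1 + x^4 - 2*x^3/3 - 2*x^2


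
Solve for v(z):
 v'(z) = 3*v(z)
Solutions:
 v(z) = C1*exp(3*z)


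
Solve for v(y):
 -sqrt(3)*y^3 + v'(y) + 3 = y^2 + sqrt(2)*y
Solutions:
 v(y) = C1 + sqrt(3)*y^4/4 + y^3/3 + sqrt(2)*y^2/2 - 3*y


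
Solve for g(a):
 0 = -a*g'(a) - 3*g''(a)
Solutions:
 g(a) = C1 + C2*erf(sqrt(6)*a/6)


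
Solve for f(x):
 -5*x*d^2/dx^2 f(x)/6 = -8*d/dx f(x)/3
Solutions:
 f(x) = C1 + C2*x^(21/5)


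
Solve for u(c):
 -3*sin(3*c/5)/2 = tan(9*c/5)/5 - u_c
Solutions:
 u(c) = C1 - log(cos(9*c/5))/9 - 5*cos(3*c/5)/2


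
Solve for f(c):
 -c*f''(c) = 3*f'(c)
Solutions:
 f(c) = C1 + C2/c^2


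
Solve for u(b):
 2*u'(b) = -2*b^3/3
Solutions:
 u(b) = C1 - b^4/12


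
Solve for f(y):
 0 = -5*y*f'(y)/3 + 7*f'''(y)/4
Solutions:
 f(y) = C1 + Integral(C2*airyai(20^(1/3)*21^(2/3)*y/21) + C3*airybi(20^(1/3)*21^(2/3)*y/21), y)


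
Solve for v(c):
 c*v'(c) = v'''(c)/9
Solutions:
 v(c) = C1 + Integral(C2*airyai(3^(2/3)*c) + C3*airybi(3^(2/3)*c), c)


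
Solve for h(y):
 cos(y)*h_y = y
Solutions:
 h(y) = C1 + Integral(y/cos(y), y)


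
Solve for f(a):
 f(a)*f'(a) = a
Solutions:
 f(a) = -sqrt(C1 + a^2)
 f(a) = sqrt(C1 + a^2)


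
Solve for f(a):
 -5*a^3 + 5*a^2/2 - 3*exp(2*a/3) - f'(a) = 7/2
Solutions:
 f(a) = C1 - 5*a^4/4 + 5*a^3/6 - 7*a/2 - 9*exp(2*a/3)/2


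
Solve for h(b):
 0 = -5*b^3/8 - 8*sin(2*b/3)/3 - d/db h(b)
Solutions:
 h(b) = C1 - 5*b^4/32 + 4*cos(2*b/3)


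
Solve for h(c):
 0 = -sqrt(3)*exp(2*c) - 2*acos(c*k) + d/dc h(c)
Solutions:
 h(c) = C1 + 2*Piecewise((c*acos(c*k) - sqrt(-c^2*k^2 + 1)/k, Ne(k, 0)), (pi*c/2, True)) + sqrt(3)*exp(2*c)/2


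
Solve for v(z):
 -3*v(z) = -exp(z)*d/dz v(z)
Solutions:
 v(z) = C1*exp(-3*exp(-z))


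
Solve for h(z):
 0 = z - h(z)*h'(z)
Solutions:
 h(z) = -sqrt(C1 + z^2)
 h(z) = sqrt(C1 + z^2)


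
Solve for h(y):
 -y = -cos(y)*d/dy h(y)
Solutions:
 h(y) = C1 + Integral(y/cos(y), y)


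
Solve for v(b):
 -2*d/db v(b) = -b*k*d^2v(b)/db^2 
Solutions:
 v(b) = C1 + b^(((re(k) + 2)*re(k) + im(k)^2)/(re(k)^2 + im(k)^2))*(C2*sin(2*log(b)*Abs(im(k))/(re(k)^2 + im(k)^2)) + C3*cos(2*log(b)*im(k)/(re(k)^2 + im(k)^2)))


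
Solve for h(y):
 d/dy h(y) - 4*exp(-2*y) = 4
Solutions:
 h(y) = C1 + 4*y - 2*exp(-2*y)


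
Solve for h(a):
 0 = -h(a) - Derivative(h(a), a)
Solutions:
 h(a) = C1*exp(-a)


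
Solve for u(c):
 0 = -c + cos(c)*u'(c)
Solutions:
 u(c) = C1 + Integral(c/cos(c), c)


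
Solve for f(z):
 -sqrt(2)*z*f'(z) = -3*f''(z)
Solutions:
 f(z) = C1 + C2*erfi(2^(3/4)*sqrt(3)*z/6)


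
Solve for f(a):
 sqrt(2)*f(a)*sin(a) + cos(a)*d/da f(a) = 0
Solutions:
 f(a) = C1*cos(a)^(sqrt(2))


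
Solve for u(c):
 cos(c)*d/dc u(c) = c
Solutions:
 u(c) = C1 + Integral(c/cos(c), c)


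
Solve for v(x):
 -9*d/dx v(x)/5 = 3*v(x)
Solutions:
 v(x) = C1*exp(-5*x/3)


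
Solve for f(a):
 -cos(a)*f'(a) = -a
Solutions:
 f(a) = C1 + Integral(a/cos(a), a)


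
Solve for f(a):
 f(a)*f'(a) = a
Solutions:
 f(a) = -sqrt(C1 + a^2)
 f(a) = sqrt(C1 + a^2)


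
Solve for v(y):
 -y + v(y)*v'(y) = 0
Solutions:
 v(y) = -sqrt(C1 + y^2)
 v(y) = sqrt(C1 + y^2)


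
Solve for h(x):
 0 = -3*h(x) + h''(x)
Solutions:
 h(x) = C1*exp(-sqrt(3)*x) + C2*exp(sqrt(3)*x)


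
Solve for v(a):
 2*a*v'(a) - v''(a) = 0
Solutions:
 v(a) = C1 + C2*erfi(a)


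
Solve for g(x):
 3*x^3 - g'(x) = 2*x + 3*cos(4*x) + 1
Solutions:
 g(x) = C1 + 3*x^4/4 - x^2 - x - 3*sin(4*x)/4


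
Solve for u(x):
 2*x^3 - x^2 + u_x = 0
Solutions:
 u(x) = C1 - x^4/2 + x^3/3


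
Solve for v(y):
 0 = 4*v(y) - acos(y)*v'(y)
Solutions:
 v(y) = C1*exp(4*Integral(1/acos(y), y))


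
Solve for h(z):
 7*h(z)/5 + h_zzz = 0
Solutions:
 h(z) = C3*exp(-5^(2/3)*7^(1/3)*z/5) + (C1*sin(sqrt(3)*5^(2/3)*7^(1/3)*z/10) + C2*cos(sqrt(3)*5^(2/3)*7^(1/3)*z/10))*exp(5^(2/3)*7^(1/3)*z/10)


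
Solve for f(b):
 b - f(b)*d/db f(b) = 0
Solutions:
 f(b) = -sqrt(C1 + b^2)
 f(b) = sqrt(C1 + b^2)


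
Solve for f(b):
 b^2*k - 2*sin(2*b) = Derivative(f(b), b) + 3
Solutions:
 f(b) = C1 + b^3*k/3 - 3*b + cos(2*b)


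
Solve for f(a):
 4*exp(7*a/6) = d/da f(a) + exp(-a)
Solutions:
 f(a) = C1 + 24*exp(7*a/6)/7 + exp(-a)


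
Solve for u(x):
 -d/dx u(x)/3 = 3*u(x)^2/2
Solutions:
 u(x) = 2/(C1 + 9*x)


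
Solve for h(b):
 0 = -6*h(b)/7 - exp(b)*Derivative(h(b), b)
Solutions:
 h(b) = C1*exp(6*exp(-b)/7)


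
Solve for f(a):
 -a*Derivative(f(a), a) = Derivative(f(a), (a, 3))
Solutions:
 f(a) = C1 + Integral(C2*airyai(-a) + C3*airybi(-a), a)


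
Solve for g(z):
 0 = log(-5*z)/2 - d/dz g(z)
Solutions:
 g(z) = C1 + z*log(-z)/2 + z*(-1 + log(5))/2


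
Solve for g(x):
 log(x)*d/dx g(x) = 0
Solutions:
 g(x) = C1


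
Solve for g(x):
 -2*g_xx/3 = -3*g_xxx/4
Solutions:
 g(x) = C1 + C2*x + C3*exp(8*x/9)


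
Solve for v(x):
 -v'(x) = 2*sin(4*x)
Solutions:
 v(x) = C1 + cos(4*x)/2


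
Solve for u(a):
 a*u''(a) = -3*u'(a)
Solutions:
 u(a) = C1 + C2/a^2


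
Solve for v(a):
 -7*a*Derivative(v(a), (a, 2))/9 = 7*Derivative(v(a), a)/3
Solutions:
 v(a) = C1 + C2/a^2


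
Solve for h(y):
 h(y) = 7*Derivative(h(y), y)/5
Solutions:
 h(y) = C1*exp(5*y/7)


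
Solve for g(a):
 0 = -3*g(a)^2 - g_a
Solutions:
 g(a) = 1/(C1 + 3*a)


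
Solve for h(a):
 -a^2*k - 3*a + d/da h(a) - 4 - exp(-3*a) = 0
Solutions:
 h(a) = C1 + a^3*k/3 + 3*a^2/2 + 4*a - exp(-3*a)/3


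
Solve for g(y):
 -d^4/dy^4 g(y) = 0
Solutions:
 g(y) = C1 + C2*y + C3*y^2 + C4*y^3


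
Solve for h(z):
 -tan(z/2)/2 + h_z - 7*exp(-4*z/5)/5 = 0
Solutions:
 h(z) = C1 + log(tan(z/2)^2 + 1)/2 - 7*exp(-4*z/5)/4


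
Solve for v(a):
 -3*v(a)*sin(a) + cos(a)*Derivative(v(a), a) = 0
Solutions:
 v(a) = C1/cos(a)^3


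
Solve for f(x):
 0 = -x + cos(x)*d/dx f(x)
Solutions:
 f(x) = C1 + Integral(x/cos(x), x)


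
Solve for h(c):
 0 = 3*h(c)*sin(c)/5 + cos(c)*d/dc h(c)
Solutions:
 h(c) = C1*cos(c)^(3/5)


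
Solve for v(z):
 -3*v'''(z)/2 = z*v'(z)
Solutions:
 v(z) = C1 + Integral(C2*airyai(-2^(1/3)*3^(2/3)*z/3) + C3*airybi(-2^(1/3)*3^(2/3)*z/3), z)


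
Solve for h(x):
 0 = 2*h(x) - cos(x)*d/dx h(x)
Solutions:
 h(x) = C1*(sin(x) + 1)/(sin(x) - 1)


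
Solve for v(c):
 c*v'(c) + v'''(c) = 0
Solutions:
 v(c) = C1 + Integral(C2*airyai(-c) + C3*airybi(-c), c)


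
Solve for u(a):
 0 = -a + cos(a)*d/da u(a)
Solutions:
 u(a) = C1 + Integral(a/cos(a), a)


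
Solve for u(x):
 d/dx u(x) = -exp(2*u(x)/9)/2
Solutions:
 u(x) = 9*log(-sqrt(-1/(C1 - x))) + 9*log(3)
 u(x) = 9*log(-1/(C1 - x))/2 + 9*log(3)


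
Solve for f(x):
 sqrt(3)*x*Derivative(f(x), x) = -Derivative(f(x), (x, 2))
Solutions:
 f(x) = C1 + C2*erf(sqrt(2)*3^(1/4)*x/2)


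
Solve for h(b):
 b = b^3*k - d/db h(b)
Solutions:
 h(b) = C1 + b^4*k/4 - b^2/2


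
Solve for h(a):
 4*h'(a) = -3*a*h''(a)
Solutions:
 h(a) = C1 + C2/a^(1/3)


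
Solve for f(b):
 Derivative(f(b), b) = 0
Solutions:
 f(b) = C1


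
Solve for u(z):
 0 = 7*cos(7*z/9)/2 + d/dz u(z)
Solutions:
 u(z) = C1 - 9*sin(7*z/9)/2


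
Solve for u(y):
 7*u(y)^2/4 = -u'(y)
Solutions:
 u(y) = 4/(C1 + 7*y)


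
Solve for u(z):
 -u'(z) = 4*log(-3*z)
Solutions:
 u(z) = C1 - 4*z*log(-z) + 4*z*(1 - log(3))


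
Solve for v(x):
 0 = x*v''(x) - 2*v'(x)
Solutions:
 v(x) = C1 + C2*x^3


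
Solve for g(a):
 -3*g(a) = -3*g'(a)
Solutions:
 g(a) = C1*exp(a)


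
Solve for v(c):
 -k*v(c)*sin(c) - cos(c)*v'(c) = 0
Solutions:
 v(c) = C1*exp(k*log(cos(c)))


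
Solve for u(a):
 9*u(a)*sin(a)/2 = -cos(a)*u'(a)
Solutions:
 u(a) = C1*cos(a)^(9/2)


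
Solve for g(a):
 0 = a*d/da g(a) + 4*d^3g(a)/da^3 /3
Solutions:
 g(a) = C1 + Integral(C2*airyai(-6^(1/3)*a/2) + C3*airybi(-6^(1/3)*a/2), a)


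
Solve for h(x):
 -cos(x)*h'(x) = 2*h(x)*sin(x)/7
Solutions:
 h(x) = C1*cos(x)^(2/7)


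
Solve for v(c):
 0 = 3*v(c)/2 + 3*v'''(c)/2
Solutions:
 v(c) = C3*exp(-c) + (C1*sin(sqrt(3)*c/2) + C2*cos(sqrt(3)*c/2))*exp(c/2)


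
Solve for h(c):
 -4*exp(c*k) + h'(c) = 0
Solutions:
 h(c) = C1 + 4*exp(c*k)/k


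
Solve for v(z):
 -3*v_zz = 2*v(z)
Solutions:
 v(z) = C1*sin(sqrt(6)*z/3) + C2*cos(sqrt(6)*z/3)


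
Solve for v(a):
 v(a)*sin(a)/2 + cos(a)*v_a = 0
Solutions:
 v(a) = C1*sqrt(cos(a))


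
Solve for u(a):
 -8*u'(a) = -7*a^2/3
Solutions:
 u(a) = C1 + 7*a^3/72


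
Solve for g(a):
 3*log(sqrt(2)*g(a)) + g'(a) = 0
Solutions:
 2*Integral(1/(2*log(_y) + log(2)), (_y, g(a)))/3 = C1 - a


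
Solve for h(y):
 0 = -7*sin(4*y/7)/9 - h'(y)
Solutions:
 h(y) = C1 + 49*cos(4*y/7)/36


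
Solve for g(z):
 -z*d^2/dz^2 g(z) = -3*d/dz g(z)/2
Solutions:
 g(z) = C1 + C2*z^(5/2)


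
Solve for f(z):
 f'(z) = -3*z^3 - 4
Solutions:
 f(z) = C1 - 3*z^4/4 - 4*z


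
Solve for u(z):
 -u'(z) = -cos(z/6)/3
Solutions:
 u(z) = C1 + 2*sin(z/6)
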